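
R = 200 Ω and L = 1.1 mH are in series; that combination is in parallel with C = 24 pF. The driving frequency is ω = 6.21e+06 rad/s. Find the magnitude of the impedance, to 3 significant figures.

196000 Ω

X_L = ωL = 6830 Ω
X_C = 1/(ωC) = 6710 Ω
Branch 1 (R+jX_L): Z₁ = 200 + j6830 Ω, |Z₁| = 6830 Ω
Branch 2 (−jX_C): Z₂ = −j6710 Ω
Parallel: Z = Z₁Z₂/(Z₁+Z₂), |Z| = 196000 Ω, ∠Z = -32.9°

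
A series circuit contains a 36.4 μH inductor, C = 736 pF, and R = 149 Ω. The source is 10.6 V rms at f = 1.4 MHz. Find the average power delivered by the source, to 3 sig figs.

ω = 2πf = 8.796e+06 rad/s
X_L = ωL = 320 Ω
X_C = 1/(ωC) = 154 Ω
Net reactance X = X_L − X_C = 166 Ω
Z = 149 + j166 Ω
|Z| = √(149² + 166²) = 223 Ω
∠Z = arctan(166/149) = 48.0°
I = V/|Z| = 47.6 mA
P = VI cos φ = 10.6 × 0.0476 × cos(48.0°) = 337 mW

337 mW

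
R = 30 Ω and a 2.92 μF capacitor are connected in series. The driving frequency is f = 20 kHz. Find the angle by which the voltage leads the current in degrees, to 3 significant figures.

ω = 2πf = 125700 rad/s
X_C = 1/(ωC) = 2.73 Ω
Z = 30.0 − j2.73 Ω
|Z| = √(30.0² + 2.73²) = 30.1 Ω
∠Z = arctan(-2.73/30.0) = -5.19°

-5.19°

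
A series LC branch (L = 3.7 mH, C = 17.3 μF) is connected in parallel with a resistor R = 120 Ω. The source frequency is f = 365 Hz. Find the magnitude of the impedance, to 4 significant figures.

ω = 2πf = 2293 rad/s
X_L = ωL = 8.485 Ω
X_C = 1/(ωC) = 25.20 Ω
Branch 1: Z₁ = R = 120.0 Ω
Branch 2 (series LC): Z₂ = j(X_L − X_C) = −j16.72 Ω
Parallel: Z = Z₁Z₂/(Z₁+Z₂), |Z| = 16.56 Ω, ∠Z = -82.07°

16.56 Ω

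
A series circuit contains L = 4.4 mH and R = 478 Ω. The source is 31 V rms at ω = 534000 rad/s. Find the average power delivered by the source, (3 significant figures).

79.9 mW

X_L = ωL = 2350 Ω
Z = 478 + j2350 Ω
|Z| = √(478² + 2350²) = 2400 Ω
∠Z = arctan(2350/478) = 78.5°
I = V/|Z| = 12.9 mA
P = VI cos φ = 31 × 0.0129 × cos(78.5°) = 79.9 mW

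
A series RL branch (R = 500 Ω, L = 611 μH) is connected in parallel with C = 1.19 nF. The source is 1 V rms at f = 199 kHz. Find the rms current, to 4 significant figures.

ω = 2πf = 1.25e+06 rad/s
X_L = ωL = 764.0 Ω
X_C = 1/(ωC) = 672.1 Ω
Branch 1 (R+jX_L): Z₁ = 500.0 + j764.0 Ω, |Z₁| = 913.0 Ω
Branch 2 (−jX_C): Z₂ = −j672.1 Ω
Parallel: Z = Z₁Z₂/(Z₁+Z₂), |Z| = 1207 Ω, ∠Z = -43.62°
I = V/|Z| = 1/1207 = 828.5 μA

828.5 μA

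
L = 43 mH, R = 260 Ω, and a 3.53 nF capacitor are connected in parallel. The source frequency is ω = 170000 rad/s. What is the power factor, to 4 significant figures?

0.9928

X_L = ωL = 7310 Ω
X_C = 1/(ωC) = 1666 Ω
Parallel: admittances add. Y = 1/R + 1/(jωL) + jωC
Y = (0.003846 + j0.0004633) S
|Y| = 0.003874 S → |Z| = 1/|Y| = 258.1 Ω, ∠Z = −∠Y = -6.869°
cos φ = cos(-6.869°) = 0.9928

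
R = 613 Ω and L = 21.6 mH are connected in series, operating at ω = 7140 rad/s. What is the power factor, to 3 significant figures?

0.970

X_L = ωL = 154 Ω
Z = 613 + j154 Ω
|Z| = √(613² + 154²) = 632 Ω
∠Z = arctan(154/613) = 14.1°
cos φ = cos(14.1°) = 0.970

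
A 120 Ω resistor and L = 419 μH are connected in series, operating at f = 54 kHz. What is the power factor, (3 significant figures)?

0.645

ω = 2πf = 339300 rad/s
X_L = ωL = 142 Ω
Z = 120 + j142 Ω
|Z| = √(120² + 142²) = 186 Ω
∠Z = arctan(142/120) = 49.8°
cos φ = cos(49.8°) = 0.645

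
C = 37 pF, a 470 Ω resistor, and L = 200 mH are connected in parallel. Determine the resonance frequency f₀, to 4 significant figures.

ω₀ = 1/√(LC) = 1/√(0.2 × 3.7e-11) = 367600 rad/s
f₀ = ω₀/(2π) = 58.51 kHz

58.51 kHz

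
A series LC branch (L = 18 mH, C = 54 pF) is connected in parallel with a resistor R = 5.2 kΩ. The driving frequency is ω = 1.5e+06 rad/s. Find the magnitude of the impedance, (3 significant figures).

4900 Ω

X_L = ωL = 27000 Ω
X_C = 1/(ωC) = 12300 Ω
Branch 1: Z₁ = R = 5200 Ω
Branch 2 (series LC): Z₂ = j(X_L − X_C) = j14700 Ω
Parallel: Z = Z₁Z₂/(Z₁+Z₂), |Z| = 4900 Ω, ∠Z = 19.5°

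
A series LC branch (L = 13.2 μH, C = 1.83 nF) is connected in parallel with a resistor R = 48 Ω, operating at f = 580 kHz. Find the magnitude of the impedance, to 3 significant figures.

ω = 2πf = 3.644e+06 rad/s
X_L = ωL = 48.1 Ω
X_C = 1/(ωC) = 150 Ω
Branch 1: Z₁ = R = 48.0 Ω
Branch 2 (series LC): Z₂ = j(X_L − X_C) = −j102 Ω
Parallel: Z = Z₁Z₂/(Z₁+Z₂), |Z| = 43.4 Ω, ∠Z = -25.2°

43.4 Ω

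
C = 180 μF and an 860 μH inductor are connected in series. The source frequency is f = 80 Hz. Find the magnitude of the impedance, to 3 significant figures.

ω = 2πf = 502.7 rad/s
X_L = ωL = 0.432 Ω
X_C = 1/(ωC) = 11.1 Ω
Net reactance X = X_L − X_C = -10.6 Ω
Z = − j10.6 Ω
|Z| = √(0² + 10.6²) = 10.6 Ω

10.6 Ω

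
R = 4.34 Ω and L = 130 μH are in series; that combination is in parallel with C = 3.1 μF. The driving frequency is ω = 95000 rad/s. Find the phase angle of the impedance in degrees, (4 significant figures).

X_L = ωL = 12.35 Ω
X_C = 1/(ωC) = 3.396 Ω
Branch 1 (R+jX_L): Z₁ = 4.340 + j12.35 Ω, |Z₁| = 13.09 Ω
Branch 2 (−jX_C): Z₂ = −j3.396 Ω
Parallel: Z = Z₁Z₂/(Z₁+Z₂), |Z| = 4.467 Ω, ∠Z = -83.50°

-83.50°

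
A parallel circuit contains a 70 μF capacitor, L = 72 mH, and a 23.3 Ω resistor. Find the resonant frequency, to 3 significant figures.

ω₀ = 1/√(LC) = 1/√(0.072 × 7e-05) = 445.4 rad/s
f₀ = ω₀/(2π) = 70.9 Hz

70.9 Hz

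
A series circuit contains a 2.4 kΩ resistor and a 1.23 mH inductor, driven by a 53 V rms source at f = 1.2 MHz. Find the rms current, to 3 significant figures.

ω = 2πf = 7.54e+06 rad/s
X_L = ωL = 9270 Ω
Z = 2400 + j9270 Ω
|Z| = √(2400² + 9270²) = 9580 Ω
I = V/|Z| = 53/9580 = 5.53 mA

5.53 mA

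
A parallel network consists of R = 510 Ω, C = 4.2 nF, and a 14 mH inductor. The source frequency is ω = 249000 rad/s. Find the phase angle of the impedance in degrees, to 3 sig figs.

X_L = ωL = 3490 Ω
X_C = 1/(ωC) = 956 Ω
Parallel: admittances add. Y = 1/R + 1/(jωL) + jωC
Y = (0.00196 + j0.000759) S
|Y| = 0.00210 S → |Z| = 1/|Y| = 476 Ω, ∠Z = −∠Y = -21.2°

-21.2°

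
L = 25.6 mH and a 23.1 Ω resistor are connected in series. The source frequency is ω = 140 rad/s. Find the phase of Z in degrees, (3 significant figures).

X_L = ωL = 3.58 Ω
Z = 23.1 + j3.58 Ω
|Z| = √(23.1² + 3.58²) = 23.4 Ω
∠Z = arctan(3.58/23.1) = 8.82°

8.82°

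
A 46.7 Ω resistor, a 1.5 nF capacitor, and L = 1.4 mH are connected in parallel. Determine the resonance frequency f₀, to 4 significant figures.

109.8 kHz

ω₀ = 1/√(LC) = 1/√(0.0014 × 1.5e-09) = 690100 rad/s
f₀ = ω₀/(2π) = 109.8 kHz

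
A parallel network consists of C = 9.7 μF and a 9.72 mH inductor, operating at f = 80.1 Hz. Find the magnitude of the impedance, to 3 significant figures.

ω = 2πf = 503.3 rad/s
X_L = ωL = 4.89 Ω
X_C = 1/(ωC) = 205 Ω
Parallel: admittances add. Y = 1/(jωL) + jωC
Y = (0 − j0.200) S
|Y| = 0.200 S → |Z| = 1/|Y| = 5.01 Ω, ∠Z = −∠Y = 90.0°

5.01 Ω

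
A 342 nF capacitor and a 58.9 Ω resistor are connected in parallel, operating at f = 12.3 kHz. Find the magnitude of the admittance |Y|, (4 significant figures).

31.41 mS

ω = 2πf = 77280 rad/s
X_C = 1/(ωC) = 37.83 Ω
Parallel: admittances add. Y = 1/R + jωC
Y = (0.01698 + j0.02643) S
|Y| = 0.03141 S → |Z| = 1/|Y| = 31.83 Ω, ∠Z = −∠Y = -57.29°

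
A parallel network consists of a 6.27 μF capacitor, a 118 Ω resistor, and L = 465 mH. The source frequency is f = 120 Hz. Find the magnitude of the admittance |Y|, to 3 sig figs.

ω = 2πf = 754.0 rad/s
X_L = ωL = 351 Ω
X_C = 1/(ωC) = 212 Ω
Parallel: admittances add. Y = 1/R + 1/(jωL) + jωC
Y = (0.00847 + j0.00188) S
|Y| = 0.00868 S → |Z| = 1/|Y| = 115 Ω, ∠Z = −∠Y = -12.5°

8.68 mS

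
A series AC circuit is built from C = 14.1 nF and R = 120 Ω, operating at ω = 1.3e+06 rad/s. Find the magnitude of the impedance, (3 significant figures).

132 Ω

X_C = 1/(ωC) = 54.6 Ω
Z = 120 − j54.6 Ω
|Z| = √(120² + 54.6²) = 132 Ω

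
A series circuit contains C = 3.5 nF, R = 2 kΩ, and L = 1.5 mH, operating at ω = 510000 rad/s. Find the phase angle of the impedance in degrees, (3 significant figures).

X_L = ωL = 765 Ω
X_C = 1/(ωC) = 560 Ω
Net reactance X = X_L − X_C = 205 Ω
Z = 2000 + j205 Ω
|Z| = √(2000² + 205²) = 2010 Ω
∠Z = arctan(205/2000) = 5.85°

5.85°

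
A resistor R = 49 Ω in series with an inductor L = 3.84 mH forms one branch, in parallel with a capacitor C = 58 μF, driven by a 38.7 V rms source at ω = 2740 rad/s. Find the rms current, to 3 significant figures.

6.04 A

X_L = ωL = 10.5 Ω
X_C = 1/(ωC) = 6.29 Ω
Branch 1 (R+jX_L): Z₁ = 49.0 + j10.5 Ω, |Z₁| = 50.1 Ω
Branch 2 (−jX_C): Z₂ = −j6.29 Ω
Parallel: Z = Z₁Z₂/(Z₁+Z₂), |Z| = 6.41 Ω, ∠Z = -82.8°
I = V/|Z| = 38.7/6.41 = 6.04 A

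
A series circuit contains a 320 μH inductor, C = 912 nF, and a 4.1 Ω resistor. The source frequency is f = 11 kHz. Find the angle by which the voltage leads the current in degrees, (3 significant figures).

ω = 2πf = 69120 rad/s
X_L = ωL = 22.1 Ω
X_C = 1/(ωC) = 15.9 Ω
Net reactance X = X_L − X_C = 6.25 Ω
Z = 4.10 + j6.25 Ω
|Z| = √(4.10² + 6.25²) = 7.48 Ω
∠Z = arctan(6.25/4.10) = 56.7°

56.7°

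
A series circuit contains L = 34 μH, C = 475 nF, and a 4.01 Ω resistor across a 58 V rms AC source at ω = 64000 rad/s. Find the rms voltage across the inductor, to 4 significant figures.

4.074 V

X_L = ωL = 2.176 Ω
X_C = 1/(ωC) = 32.89 Ω
Net reactance X = X_L − X_C = -30.72 Ω
Z = 4.010 − j30.72 Ω
|Z| = √(4.010² + 30.72²) = 30.98 Ω
I = V/|Z| = 1.872 A
V_L = I·|Z_L| = 1.872 × 2.176 = 4.074 V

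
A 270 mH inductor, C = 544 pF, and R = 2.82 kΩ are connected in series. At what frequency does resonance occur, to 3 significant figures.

ω₀ = 1/√(LC) = 1/√(0.27 × 5.44e-10) = 82510 rad/s
f₀ = ω₀/(2π) = 13.1 kHz

13.1 kHz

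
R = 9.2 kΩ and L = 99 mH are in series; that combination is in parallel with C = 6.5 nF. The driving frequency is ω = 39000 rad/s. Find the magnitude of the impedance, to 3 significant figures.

X_L = ωL = 3860 Ω
X_C = 1/(ωC) = 3940 Ω
Branch 1 (R+jX_L): Z₁ = 9200 + j3860 Ω, |Z₁| = 9980 Ω
Branch 2 (−jX_C): Z₂ = −j3940 Ω
Parallel: Z = Z₁Z₂/(Z₁+Z₂), |Z| = 4280 Ω, ∠Z = -66.7°

4280 Ω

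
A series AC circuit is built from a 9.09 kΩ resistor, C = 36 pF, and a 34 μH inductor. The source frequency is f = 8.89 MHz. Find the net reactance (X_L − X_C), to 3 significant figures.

ω = 2πf = 5.586e+07 rad/s
X_L = ωL = 1900 Ω
X_C = 1/(ωC) = 497 Ω
X = 1900 − 497 = 1400 Ω

1400 Ω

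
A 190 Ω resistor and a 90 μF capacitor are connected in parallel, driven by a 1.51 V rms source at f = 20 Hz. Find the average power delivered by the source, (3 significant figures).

12.0 mW

ω = 2πf = 125.7 rad/s
X_C = 1/(ωC) = 88.4 Ω
Parallel: admittances add. Y = 1/R + jωC
Y = (0.00526 + j0.0113) S
|Y| = 0.0125 S → |Z| = 1/|Y| = 80.2 Ω, ∠Z = −∠Y = -65.0°
I = V/|Z| = 18.8 mA
P = VI cos φ = 1.51 × 0.0188 × cos(-65.0°) = 12.0 mW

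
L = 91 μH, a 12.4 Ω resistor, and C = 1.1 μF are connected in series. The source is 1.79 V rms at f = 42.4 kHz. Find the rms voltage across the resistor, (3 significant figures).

ω = 2πf = 266400 rad/s
X_L = ωL = 24.2 Ω
X_C = 1/(ωC) = 3.41 Ω
Net reactance X = X_L − X_C = 20.8 Ω
Z = 12.4 + j20.8 Ω
|Z| = √(12.4² + 20.8²) = 24.2 Ω
I = V/|Z| = 73.8 mA
V_R = I·|Z_R| = 0.0738 × 12.4 = 0.916 V

0.916 V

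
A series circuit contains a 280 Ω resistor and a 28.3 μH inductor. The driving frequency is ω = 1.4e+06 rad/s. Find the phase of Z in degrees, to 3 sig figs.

X_L = ωL = 39.6 Ω
Z = 280 + j39.6 Ω
|Z| = √(280² + 39.6²) = 283 Ω
∠Z = arctan(39.6/280) = 8.05°

8.05°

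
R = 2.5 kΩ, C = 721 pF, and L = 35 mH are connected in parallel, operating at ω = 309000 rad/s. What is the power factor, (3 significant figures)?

X_L = ωL = 10800 Ω
X_C = 1/(ωC) = 4490 Ω
Parallel: admittances add. Y = 1/R + 1/(jωL) + jωC
Y = (0.000400 + j0.000130) S
|Y| = 0.000421 S → |Z| = 1/|Y| = 2380 Ω, ∠Z = −∠Y = -18.0°
cos φ = cos(-18.0°) = 0.951

0.951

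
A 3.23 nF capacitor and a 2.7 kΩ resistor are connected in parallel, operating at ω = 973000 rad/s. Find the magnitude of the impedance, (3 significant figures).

316 Ω

X_C = 1/(ωC) = 318 Ω
Parallel: admittances add. Y = 1/R + jωC
Y = (0.000370 + j0.00314) S
|Y| = 0.00316 S → |Z| = 1/|Y| = 316 Ω, ∠Z = −∠Y = -83.3°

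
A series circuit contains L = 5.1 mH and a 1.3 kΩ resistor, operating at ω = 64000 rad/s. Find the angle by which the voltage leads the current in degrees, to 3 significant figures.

14.1°

X_L = ωL = 326 Ω
Z = 1300 + j326 Ω
|Z| = √(1300² + 326²) = 1340 Ω
∠Z = arctan(326/1300) = 14.1°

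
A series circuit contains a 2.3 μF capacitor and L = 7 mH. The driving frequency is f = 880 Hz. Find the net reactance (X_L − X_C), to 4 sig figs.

-39.93 Ω

ω = 2πf = 5529 rad/s
X_L = ωL = 38.70 Ω
X_C = 1/(ωC) = 78.63 Ω
X = 38.70 − 78.63 = -39.93 Ω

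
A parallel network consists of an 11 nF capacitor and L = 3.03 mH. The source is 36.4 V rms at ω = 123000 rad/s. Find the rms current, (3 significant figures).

48.4 mA

X_L = ωL = 373 Ω
X_C = 1/(ωC) = 739 Ω
Parallel: admittances add. Y = 1/(jωL) + jωC
Y = (0 − j0.00133) S
|Y| = 0.00133 S → |Z| = 1/|Y| = 752 Ω, ∠Z = −∠Y = 90.0°
I = V/|Z| = 36.4/752 = 48.4 mA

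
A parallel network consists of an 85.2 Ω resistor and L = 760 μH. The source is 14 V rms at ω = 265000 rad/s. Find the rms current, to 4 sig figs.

178.4 mA

X_L = ωL = 201.4 Ω
Parallel: admittances add. Y = 1/R + 1/(jωL)
Y = (0.01174 − j0.004965) S
|Y| = 0.01274 S → |Z| = 1/|Y| = 78.47 Ω, ∠Z = −∠Y = 22.93°
I = V/|Z| = 14/78.47 = 178.4 mA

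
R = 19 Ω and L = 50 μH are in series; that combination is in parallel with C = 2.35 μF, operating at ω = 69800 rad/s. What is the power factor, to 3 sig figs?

X_L = ωL = 3.49 Ω
X_C = 1/(ωC) = 6.10 Ω
Branch 1 (R+jX_L): Z₁ = 19.0 + j3.49 Ω, |Z₁| = 19.3 Ω
Branch 2 (−jX_C): Z₂ = −j6.10 Ω
Parallel: Z = Z₁Z₂/(Z₁+Z₂), |Z| = 6.14 Ω, ∠Z = -71.8°
cos φ = cos(-71.8°) = 0.313

0.313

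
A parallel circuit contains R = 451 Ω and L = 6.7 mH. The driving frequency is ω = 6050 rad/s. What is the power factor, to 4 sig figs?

0.08952

X_L = ωL = 40.54 Ω
Parallel: admittances add. Y = 1/R + 1/(jωL)
Y = (0.002217 − j0.02467) S
|Y| = 0.02477 S → |Z| = 1/|Y| = 40.37 Ω, ∠Z = −∠Y = 84.86°
cos φ = cos(84.86°) = 0.08952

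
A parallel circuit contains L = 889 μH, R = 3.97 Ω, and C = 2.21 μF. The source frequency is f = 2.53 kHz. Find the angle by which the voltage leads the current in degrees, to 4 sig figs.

ω = 2πf = 15900 rad/s
X_L = ωL = 14.13 Ω
X_C = 1/(ωC) = 28.46 Ω
Parallel: admittances add. Y = 1/R + 1/(jωL) + jωC
Y = (0.2519 − j0.03563) S
|Y| = 0.2544 S → |Z| = 1/|Y| = 3.931 Ω, ∠Z = −∠Y = 8.051°

8.051°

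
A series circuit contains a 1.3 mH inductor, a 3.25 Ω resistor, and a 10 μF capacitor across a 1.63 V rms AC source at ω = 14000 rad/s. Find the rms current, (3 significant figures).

X_L = ωL = 18.2 Ω
X_C = 1/(ωC) = 7.14 Ω
Net reactance X = X_L − X_C = 11.1 Ω
Z = 3.25 + j11.1 Ω
|Z| = √(3.25² + 11.1²) = 11.5 Ω
I = V/|Z| = 1.63/11.5 = 141 mA

141 mA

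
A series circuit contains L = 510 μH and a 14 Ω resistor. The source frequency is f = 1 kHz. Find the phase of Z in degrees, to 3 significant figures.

ω = 2πf = 6283 rad/s
X_L = ωL = 3.20 Ω
Z = 14.0 + j3.20 Ω
|Z| = √(14.0² + 3.20²) = 14.4 Ω
∠Z = arctan(3.20/14.0) = 12.9°

12.9°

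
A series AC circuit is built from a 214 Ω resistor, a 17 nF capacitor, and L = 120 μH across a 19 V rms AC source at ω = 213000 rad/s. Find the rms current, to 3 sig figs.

X_L = ωL = 25.6 Ω
X_C = 1/(ωC) = 276 Ω
Net reactance X = X_L − X_C = -251 Ω
Z = 214 − j251 Ω
|Z| = √(214² + 251²) = 330 Ω
I = V/|Z| = 19/330 = 57.7 mA

57.7 mA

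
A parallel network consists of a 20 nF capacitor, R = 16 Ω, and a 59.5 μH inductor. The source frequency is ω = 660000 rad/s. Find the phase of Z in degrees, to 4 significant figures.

11.10°

X_L = ωL = 39.27 Ω
X_C = 1/(ωC) = 75.76 Ω
Parallel: admittances add. Y = 1/R + 1/(jωL) + jωC
Y = (0.06250 − j0.01226) S
|Y| = 0.06369 S → |Z| = 1/|Y| = 15.70 Ω, ∠Z = −∠Y = 11.10°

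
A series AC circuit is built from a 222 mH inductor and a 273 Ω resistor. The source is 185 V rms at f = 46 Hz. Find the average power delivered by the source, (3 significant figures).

119 W

ω = 2πf = 289.0 rad/s
X_L = ωL = 64.2 Ω
Z = 273 + j64.2 Ω
|Z| = √(273² + 64.2²) = 280 Ω
∠Z = arctan(64.2/273) = 13.2°
I = V/|Z| = 660 mA
P = VI cos φ = 185 × 0.660 × cos(13.2°) = 119 W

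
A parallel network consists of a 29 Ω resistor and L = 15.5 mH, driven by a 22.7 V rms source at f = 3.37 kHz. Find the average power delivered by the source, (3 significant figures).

17.8 W

ω = 2πf = 21170 rad/s
X_L = ωL = 328 Ω
Parallel: admittances add. Y = 1/R + 1/(jωL)
Y = (0.0345 − j0.00305) S
|Y| = 0.0346 S → |Z| = 1/|Y| = 28.9 Ω, ∠Z = −∠Y = 5.05°
I = V/|Z| = 786 mA
P = VI cos φ = 22.7 × 0.786 × cos(5.05°) = 17.8 W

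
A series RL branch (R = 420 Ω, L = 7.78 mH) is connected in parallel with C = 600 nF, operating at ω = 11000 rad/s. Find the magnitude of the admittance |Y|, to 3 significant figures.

6.55 mS

X_L = ωL = 85.6 Ω
X_C = 1/(ωC) = 152 Ω
Branch 1 (R+jX_L): Z₁ = 420 + j85.6 Ω, |Z₁| = 429 Ω
Branch 2 (−jX_C): Z₂ = −j152 Ω
Parallel: Z = Z₁Z₂/(Z₁+Z₂), |Z| = 153 Ω, ∠Z = -69.6°
|Y| = 1/|Z| = 6.55 mS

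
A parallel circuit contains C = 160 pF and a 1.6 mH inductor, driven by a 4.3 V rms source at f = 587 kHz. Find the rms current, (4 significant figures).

ω = 2πf = 3.688e+06 rad/s
X_L = ωL = 5901 Ω
X_C = 1/(ωC) = 1695 Ω
Parallel: admittances add. Y = 1/(jωL) + jωC
Y = (0 + j0.0004207) S
|Y| = 0.0004207 S → |Z| = 1/|Y| = 2377 Ω, ∠Z = −∠Y = -90.00°
I = V/|Z| = 4.3/2377 = 1.809 mA

1.809 mA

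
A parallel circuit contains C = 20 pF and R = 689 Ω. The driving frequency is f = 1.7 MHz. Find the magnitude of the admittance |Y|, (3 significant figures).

1.47 mS

ω = 2πf = 1.068e+07 rad/s
X_C = 1/(ωC) = 4680 Ω
Parallel: admittances add. Y = 1/R + jωC
Y = (0.00145 + j0.000214) S
|Y| = 0.00147 S → |Z| = 1/|Y| = 682 Ω, ∠Z = −∠Y = -8.37°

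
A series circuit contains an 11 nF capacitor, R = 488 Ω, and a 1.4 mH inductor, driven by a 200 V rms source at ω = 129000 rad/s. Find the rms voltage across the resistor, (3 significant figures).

X_L = ωL = 181 Ω
X_C = 1/(ωC) = 705 Ω
Net reactance X = X_L − X_C = -524 Ω
Z = 488 − j524 Ω
|Z| = √(488² + 524²) = 716 Ω
I = V/|Z| = 279 mA
V_R = I·|Z_R| = 0.279 × 488 = 136 V

136 V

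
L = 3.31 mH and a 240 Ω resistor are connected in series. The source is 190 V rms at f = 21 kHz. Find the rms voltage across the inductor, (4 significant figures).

ω = 2πf = 131900 rad/s
X_L = ωL = 436.7 Ω
Z = 240.0 + j436.7 Ω
|Z| = √(240.0² + 436.7²) = 498.3 Ω
I = V/|Z| = 381.3 mA
V_L = I·|Z_L| = 0.3813 × 436.7 = 166.5 V

166.5 V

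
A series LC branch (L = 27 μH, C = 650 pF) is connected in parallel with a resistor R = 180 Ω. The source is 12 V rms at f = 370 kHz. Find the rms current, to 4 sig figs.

69.61 mA

ω = 2πf = 2.325e+06 rad/s
X_L = ωL = 62.77 Ω
X_C = 1/(ωC) = 661.8 Ω
Branch 1: Z₁ = R = 180.0 Ω
Branch 2 (series LC): Z₂ = j(X_L − X_C) = −j599.0 Ω
Parallel: Z = Z₁Z₂/(Z₁+Z₂), |Z| = 172.4 Ω, ∠Z = -16.73°
I = V/|Z| = 12/172.4 = 69.61 mA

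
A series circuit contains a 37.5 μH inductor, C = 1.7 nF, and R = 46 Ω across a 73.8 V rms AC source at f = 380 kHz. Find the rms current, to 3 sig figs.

452 mA

ω = 2πf = 2.388e+06 rad/s
X_L = ωL = 89.5 Ω
X_C = 1/(ωC) = 246 Ω
Net reactance X = X_L − X_C = -157 Ω
Z = 46.0 − j157 Ω
|Z| = √(46.0² + 157²) = 163 Ω
I = V/|Z| = 73.8/163 = 452 mA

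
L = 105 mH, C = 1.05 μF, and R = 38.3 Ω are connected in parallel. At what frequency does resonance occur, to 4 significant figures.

ω₀ = 1/√(LC) = 1/√(0.105 × 1.05e-06) = 3012 rad/s
f₀ = ω₀/(2π) = 479.3 Hz

479.3 Hz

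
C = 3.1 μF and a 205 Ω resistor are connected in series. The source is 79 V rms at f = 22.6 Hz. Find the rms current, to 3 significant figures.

ω = 2πf = 142.0 rad/s
X_C = 1/(ωC) = 2270 Ω
Z = 205 − j2270 Ω
|Z| = √(205² + 2270²) = 2280 Ω
I = V/|Z| = 79/2280 = 34.6 mA

34.6 mA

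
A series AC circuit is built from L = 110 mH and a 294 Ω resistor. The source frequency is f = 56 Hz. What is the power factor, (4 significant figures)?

ω = 2πf = 351.9 rad/s
X_L = ωL = 38.70 Ω
Z = 294.0 + j38.70 Ω
|Z| = √(294.0² + 38.70²) = 296.5 Ω
∠Z = arctan(38.70/294.0) = 7.500°
cos φ = cos(7.500°) = 0.9914

0.9914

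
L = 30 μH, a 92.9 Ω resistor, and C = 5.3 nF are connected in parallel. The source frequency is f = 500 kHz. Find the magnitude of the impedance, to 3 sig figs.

ω = 2πf = 3.142e+06 rad/s
X_L = ωL = 94.2 Ω
X_C = 1/(ωC) = 60.1 Ω
Parallel: admittances add. Y = 1/R + 1/(jωL) + jωC
Y = (0.0108 + j0.00604) S
|Y| = 0.0123 S → |Z| = 1/|Y| = 81.0 Ω, ∠Z = −∠Y = -29.3°

81.0 Ω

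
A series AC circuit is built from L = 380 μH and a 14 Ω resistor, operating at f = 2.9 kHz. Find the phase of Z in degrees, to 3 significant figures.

26.3°

ω = 2πf = 18220 rad/s
X_L = ωL = 6.92 Ω
Z = 14.0 + j6.92 Ω
|Z| = √(14.0² + 6.92²) = 15.6 Ω
∠Z = arctan(6.92/14.0) = 26.3°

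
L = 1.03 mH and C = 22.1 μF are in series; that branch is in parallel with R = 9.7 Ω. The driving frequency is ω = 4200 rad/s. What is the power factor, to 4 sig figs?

0.5536

X_L = ωL = 4.326 Ω
X_C = 1/(ωC) = 10.77 Ω
Branch 1: Z₁ = R = 9.700 Ω
Branch 2 (series LC): Z₂ = j(X_L − X_C) = −j6.448 Ω
Parallel: Z = Z₁Z₂/(Z₁+Z₂), |Z| = 5.370 Ω, ∠Z = -56.39°
cos φ = cos(-56.39°) = 0.5536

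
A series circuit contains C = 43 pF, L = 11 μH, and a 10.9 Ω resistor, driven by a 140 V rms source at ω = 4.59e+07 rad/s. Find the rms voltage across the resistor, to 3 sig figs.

138 V

X_L = ωL = 505 Ω
X_C = 1/(ωC) = 507 Ω
Net reactance X = X_L − X_C = -1.76 Ω
Z = 10.9 − j1.76 Ω
|Z| = √(10.9² + 1.76²) = 11.0 Ω
I = V/|Z| = 12.7 A
V_R = I·|Z_R| = 12.7 × 10.9 = 138 V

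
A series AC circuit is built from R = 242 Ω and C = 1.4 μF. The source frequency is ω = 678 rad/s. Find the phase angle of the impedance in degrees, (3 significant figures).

-77.1°

X_C = 1/(ωC) = 1050 Ω
Z = 242 − j1050 Ω
|Z| = √(242² + 1050²) = 1080 Ω
∠Z = arctan(-1050/242) = -77.1°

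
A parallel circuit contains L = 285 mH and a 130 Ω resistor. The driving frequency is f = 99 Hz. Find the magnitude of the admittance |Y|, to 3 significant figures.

ω = 2πf = 622.0 rad/s
X_L = ωL = 177 Ω
Parallel: admittances add. Y = 1/R + 1/(jωL)
Y = (0.00769 − j0.00564) S
|Y| = 0.00954 S → |Z| = 1/|Y| = 105 Ω, ∠Z = −∠Y = 36.3°

9.54 mS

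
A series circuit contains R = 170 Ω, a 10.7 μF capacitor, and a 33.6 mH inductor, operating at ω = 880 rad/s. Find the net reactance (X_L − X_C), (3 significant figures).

X_L = ωL = 29.6 Ω
X_C = 1/(ωC) = 106 Ω
X = 29.6 − 106 = -76.6 Ω

-76.6 Ω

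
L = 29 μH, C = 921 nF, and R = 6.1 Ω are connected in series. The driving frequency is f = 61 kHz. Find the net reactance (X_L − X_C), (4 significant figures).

8.282 Ω

ω = 2πf = 383300 rad/s
X_L = ωL = 11.11 Ω
X_C = 1/(ωC) = 2.833 Ω
X = 11.11 − 2.833 = 8.282 Ω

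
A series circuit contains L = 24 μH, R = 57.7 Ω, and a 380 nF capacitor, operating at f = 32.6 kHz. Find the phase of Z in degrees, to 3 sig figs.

ω = 2πf = 204800 rad/s
X_L = ωL = 4.92 Ω
X_C = 1/(ωC) = 12.8 Ω
Net reactance X = X_L − X_C = -7.93 Ω
Z = 57.7 − j7.93 Ω
|Z| = √(57.7² + 7.93²) = 58.2 Ω
∠Z = arctan(-7.93/57.7) = -7.83°

-7.83°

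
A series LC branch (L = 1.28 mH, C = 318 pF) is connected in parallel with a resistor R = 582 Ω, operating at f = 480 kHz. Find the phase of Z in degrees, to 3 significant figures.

ω = 2πf = 3.016e+06 rad/s
X_L = ωL = 3860 Ω
X_C = 1/(ωC) = 1040 Ω
Branch 1: Z₁ = R = 582 Ω
Branch 2 (series LC): Z₂ = j(X_L − X_C) = j2820 Ω
Parallel: Z = Z₁Z₂/(Z₁+Z₂), |Z| = 570 Ω, ∠Z = 11.7°

11.7°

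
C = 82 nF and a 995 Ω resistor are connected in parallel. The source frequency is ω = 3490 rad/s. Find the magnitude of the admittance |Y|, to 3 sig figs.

X_C = 1/(ωC) = 3490 Ω
Parallel: admittances add. Y = 1/R + jωC
Y = (0.00101 + j0.000286) S
|Y| = 0.00104 S → |Z| = 1/|Y| = 957 Ω, ∠Z = −∠Y = -15.9°

1.04 mS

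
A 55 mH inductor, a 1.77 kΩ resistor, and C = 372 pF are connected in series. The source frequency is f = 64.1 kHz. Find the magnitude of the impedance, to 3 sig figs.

ω = 2πf = 402800 rad/s
X_L = ωL = 22200 Ω
X_C = 1/(ωC) = 6670 Ω
Net reactance X = X_L − X_C = 15500 Ω
Z = 1770 + j15500 Ω
|Z| = √(1770² + 15500²) = 15600 Ω

15600 Ω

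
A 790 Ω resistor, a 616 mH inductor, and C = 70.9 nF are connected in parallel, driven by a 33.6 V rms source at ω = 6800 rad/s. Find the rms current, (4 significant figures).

X_L = ωL = 4189 Ω
X_C = 1/(ωC) = 2074 Ω
Parallel: admittances add. Y = 1/R + 1/(jωL) + jωC
Y = (0.001266 + j0.0002434) S
|Y| = 0.001289 S → |Z| = 1/|Y| = 775.8 Ω, ∠Z = −∠Y = -10.88°
I = V/|Z| = 33.6/775.8 = 43.31 mA

43.31 mA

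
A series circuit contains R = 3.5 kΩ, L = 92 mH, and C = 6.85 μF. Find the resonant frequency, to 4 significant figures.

200.5 Hz

ω₀ = 1/√(LC) = 1/√(0.092 × 6.85e-06) = 1260 rad/s
f₀ = ω₀/(2π) = 200.5 Hz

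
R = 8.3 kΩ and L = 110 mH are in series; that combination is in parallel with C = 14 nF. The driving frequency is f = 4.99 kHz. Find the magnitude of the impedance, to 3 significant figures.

2440 Ω

ω = 2πf = 31350 rad/s
X_L = ωL = 3450 Ω
X_C = 1/(ωC) = 2280 Ω
Branch 1 (R+jX_L): Z₁ = 8300 + j3450 Ω, |Z₁| = 8990 Ω
Branch 2 (−jX_C): Z₂ = −j2280 Ω
Parallel: Z = Z₁Z₂/(Z₁+Z₂), |Z| = 2440 Ω, ∠Z = -75.5°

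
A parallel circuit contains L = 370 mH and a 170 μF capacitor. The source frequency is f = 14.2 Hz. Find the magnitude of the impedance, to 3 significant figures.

66.1 Ω

ω = 2πf = 89.22 rad/s
X_L = ωL = 33.0 Ω
X_C = 1/(ωC) = 65.9 Ω
Parallel: admittances add. Y = 1/(jωL) + jωC
Y = (0 − j0.0151) S
|Y| = 0.0151 S → |Z| = 1/|Y| = 66.1 Ω, ∠Z = −∠Y = 90.0°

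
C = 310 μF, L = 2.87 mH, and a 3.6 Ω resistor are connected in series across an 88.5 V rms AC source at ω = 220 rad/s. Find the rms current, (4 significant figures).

X_L = ωL = 0.6314 Ω
X_C = 1/(ωC) = 14.66 Ω
Net reactance X = X_L − X_C = -14.03 Ω
Z = 3.600 − j14.03 Ω
|Z| = √(3.600² + 14.03²) = 14.49 Ω
I = V/|Z| = 88.5/14.49 = 6.109 A

6.109 A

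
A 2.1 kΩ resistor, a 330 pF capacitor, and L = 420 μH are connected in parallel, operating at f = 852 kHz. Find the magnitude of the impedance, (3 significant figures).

712 Ω

ω = 2πf = 5.353e+06 rad/s
X_L = ωL = 2250 Ω
X_C = 1/(ωC) = 566 Ω
Parallel: admittances add. Y = 1/R + 1/(jωL) + jωC
Y = (0.000476 + j0.00132) S
|Y| = 0.00140 S → |Z| = 1/|Y| = 712 Ω, ∠Z = −∠Y = -70.2°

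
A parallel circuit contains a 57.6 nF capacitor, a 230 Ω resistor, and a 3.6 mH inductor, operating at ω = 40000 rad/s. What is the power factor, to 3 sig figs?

0.684

X_L = ωL = 144 Ω
X_C = 1/(ωC) = 434 Ω
Parallel: admittances add. Y = 1/R + 1/(jωL) + jωC
Y = (0.00435 − j0.00464) S
|Y| = 0.00636 S → |Z| = 1/|Y| = 157 Ω, ∠Z = −∠Y = 46.9°
cos φ = cos(46.9°) = 0.684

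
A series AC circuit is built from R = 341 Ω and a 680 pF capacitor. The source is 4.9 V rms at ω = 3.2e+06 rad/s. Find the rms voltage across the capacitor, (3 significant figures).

X_C = 1/(ωC) = 460 Ω
Z = 341 − j460 Ω
|Z| = √(341² + 460²) = 572 Ω
I = V/|Z| = 8.56 mA
V_C = I·|Z_C| = 0.00856 × 460 = 3.94 V

3.94 V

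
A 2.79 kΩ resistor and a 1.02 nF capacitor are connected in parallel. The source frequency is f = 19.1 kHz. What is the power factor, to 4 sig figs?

ω = 2πf = 120000 rad/s
X_C = 1/(ωC) = 8169 Ω
Parallel: admittances add. Y = 1/R + jωC
Y = (0.0003584 + j0.0001224) S
|Y| = 0.0003787 S → |Z| = 1/|Y| = 2640 Ω, ∠Z = −∠Y = -18.86°
cos φ = cos(-18.86°) = 0.9463

0.9463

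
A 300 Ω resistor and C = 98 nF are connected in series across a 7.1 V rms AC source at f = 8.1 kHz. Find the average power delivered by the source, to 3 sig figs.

116 mW

ω = 2πf = 50890 rad/s
X_C = 1/(ωC) = 200 Ω
Z = 300 − j200 Ω
|Z| = √(300² + 200²) = 361 Ω
∠Z = arctan(-200/300) = -33.8°
I = V/|Z| = 19.7 mA
P = VI cos φ = 7.1 × 0.0197 × cos(-33.8°) = 116 mW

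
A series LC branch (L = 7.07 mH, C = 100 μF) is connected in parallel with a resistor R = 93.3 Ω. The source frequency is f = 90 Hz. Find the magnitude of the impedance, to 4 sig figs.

13.54 Ω

ω = 2πf = 565.5 rad/s
X_L = ωL = 3.998 Ω
X_C = 1/(ωC) = 17.68 Ω
Branch 1: Z₁ = R = 93.30 Ω
Branch 2 (series LC): Z₂ = j(X_L − X_C) = −j13.69 Ω
Parallel: Z = Z₁Z₂/(Z₁+Z₂), |Z| = 13.54 Ω, ∠Z = -81.65°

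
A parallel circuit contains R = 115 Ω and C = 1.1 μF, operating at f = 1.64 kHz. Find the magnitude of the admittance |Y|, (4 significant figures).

14.29 mS

ω = 2πf = 10300 rad/s
X_C = 1/(ωC) = 88.22 Ω
Parallel: admittances add. Y = 1/R + jωC
Y = (0.008696 + j0.01133) S
|Y| = 0.01429 S → |Z| = 1/|Y| = 70.00 Ω, ∠Z = −∠Y = -52.51°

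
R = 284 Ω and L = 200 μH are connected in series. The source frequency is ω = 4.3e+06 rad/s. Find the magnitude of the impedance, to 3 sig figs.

906 Ω

X_L = ωL = 860 Ω
Z = 284 + j860 Ω
|Z| = √(284² + 860²) = 906 Ω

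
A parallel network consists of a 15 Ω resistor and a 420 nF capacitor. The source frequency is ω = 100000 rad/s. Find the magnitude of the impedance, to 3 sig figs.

12.7 Ω

X_C = 1/(ωC) = 23.8 Ω
Parallel: admittances add. Y = 1/R + jωC
Y = (0.0667 + j0.0420) S
|Y| = 0.0788 S → |Z| = 1/|Y| = 12.7 Ω, ∠Z = −∠Y = -32.2°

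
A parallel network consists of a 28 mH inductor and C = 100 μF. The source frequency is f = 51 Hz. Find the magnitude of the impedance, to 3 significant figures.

ω = 2πf = 320.4 rad/s
X_L = ωL = 8.97 Ω
X_C = 1/(ωC) = 31.2 Ω
Parallel: admittances add. Y = 1/(jωL) + jωC
Y = (0 − j0.0794) S
|Y| = 0.0794 S → |Z| = 1/|Y| = 12.6 Ω, ∠Z = −∠Y = 90.0°

12.6 Ω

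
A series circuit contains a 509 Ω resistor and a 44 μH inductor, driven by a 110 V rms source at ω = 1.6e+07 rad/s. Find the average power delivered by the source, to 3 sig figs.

X_L = ωL = 704 Ω
Z = 509 + j704 Ω
|Z| = √(509² + 704²) = 869 Ω
∠Z = arctan(704/509) = 54.1°
I = V/|Z| = 127 mA
P = VI cos φ = 110 × 0.127 × cos(54.1°) = 8.16 W

8.16 W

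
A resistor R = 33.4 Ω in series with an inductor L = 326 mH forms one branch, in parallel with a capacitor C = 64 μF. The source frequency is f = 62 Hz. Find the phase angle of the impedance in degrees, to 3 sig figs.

-83.7°

ω = 2πf = 389.6 rad/s
X_L = ωL = 127 Ω
X_C = 1/(ωC) = 40.1 Ω
Branch 1 (R+jX_L): Z₁ = 33.4 + j127 Ω, |Z₁| = 131 Ω
Branch 2 (−jX_C): Z₂ = −j40.1 Ω
Parallel: Z = Z₁Z₂/(Z₁+Z₂), |Z| = 56.6 Ω, ∠Z = -83.7°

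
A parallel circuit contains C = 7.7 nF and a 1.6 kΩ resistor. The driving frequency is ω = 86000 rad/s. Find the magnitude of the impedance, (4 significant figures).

X_C = 1/(ωC) = 1510 Ω
Parallel: admittances add. Y = 1/R + jωC
Y = (0.0006250 + j0.0006622) S
|Y| = 0.0009106 S → |Z| = 1/|Y| = 1098 Ω, ∠Z = −∠Y = -46.66°

1098 Ω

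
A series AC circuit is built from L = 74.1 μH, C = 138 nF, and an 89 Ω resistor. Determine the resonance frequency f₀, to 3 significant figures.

49.8 kHz

ω₀ = 1/√(LC) = 1/√(7.41e-05 × 1.38e-07) = 312700 rad/s
f₀ = ω₀/(2π) = 49.8 kHz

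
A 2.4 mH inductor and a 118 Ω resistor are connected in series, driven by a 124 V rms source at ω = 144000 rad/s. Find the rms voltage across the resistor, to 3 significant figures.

40.1 V

X_L = ωL = 346 Ω
Z = 118 + j346 Ω
|Z| = √(118² + 346²) = 365 Ω
I = V/|Z| = 340 mA
V_R = I·|Z_R| = 0.340 × 118 = 40.1 V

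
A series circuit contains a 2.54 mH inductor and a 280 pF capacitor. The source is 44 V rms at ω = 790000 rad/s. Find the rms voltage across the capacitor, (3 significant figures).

X_L = ωL = 2010 Ω
X_C = 1/(ωC) = 4520 Ω
Net reactance X = X_L − X_C = -2510 Ω
Z = − j2510 Ω
|Z| = √(0² + 2510²) = 2510 Ω
I = V/|Z| = 17.5 mA
V_C = I·|Z_C| = 0.0175 × 4520 = 79.1 V

79.1 V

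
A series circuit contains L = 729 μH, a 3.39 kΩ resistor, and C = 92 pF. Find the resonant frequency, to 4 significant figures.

ω₀ = 1/√(LC) = 1/√(0.000729 × 9.2e-11) = 3.861e+06 rad/s
f₀ = ω₀/(2π) = 614.6 kHz

614.6 kHz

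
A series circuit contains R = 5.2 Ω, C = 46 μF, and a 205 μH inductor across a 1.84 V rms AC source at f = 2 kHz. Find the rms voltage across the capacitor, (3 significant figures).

ω = 2πf = 12570 rad/s
X_L = ωL = 2.58 Ω
X_C = 1/(ωC) = 1.73 Ω
Net reactance X = X_L − X_C = 0.846 Ω
Z = 5.20 + j0.846 Ω
|Z| = √(5.20² + 0.846²) = 5.27 Ω
I = V/|Z| = 349 mA
V_C = I·|Z_C| = 0.349 × 1.73 = 0.604 V

0.604 V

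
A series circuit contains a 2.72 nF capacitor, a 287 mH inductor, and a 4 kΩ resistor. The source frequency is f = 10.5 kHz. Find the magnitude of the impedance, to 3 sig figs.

13900 Ω

ω = 2πf = 65970 rad/s
X_L = ωL = 18900 Ω
X_C = 1/(ωC) = 5570 Ω
Net reactance X = X_L − X_C = 13400 Ω
Z = 4000 + j13400 Ω
|Z| = √(4000² + 13400²) = 13900 Ω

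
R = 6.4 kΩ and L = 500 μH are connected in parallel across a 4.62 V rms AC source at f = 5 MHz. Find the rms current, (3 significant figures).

ω = 2πf = 3.142e+07 rad/s
X_L = ωL = 15700 Ω
Parallel: admittances add. Y = 1/R + 1/(jωL)
Y = (0.000156 − j6.37e-05) S
|Y| = 0.000169 S → |Z| = 1/|Y| = 5930 Ω, ∠Z = −∠Y = 22.2°
I = V/|Z| = 4.62/5930 = 779 μA

779 μA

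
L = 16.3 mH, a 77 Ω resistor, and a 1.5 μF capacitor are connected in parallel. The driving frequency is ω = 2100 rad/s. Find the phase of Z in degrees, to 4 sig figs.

X_L = ωL = 34.23 Ω
X_C = 1/(ωC) = 317.5 Ω
Parallel: admittances add. Y = 1/R + 1/(jωL) + jωC
Y = (0.01299 − j0.02606) S
|Y| = 0.02912 S → |Z| = 1/|Y| = 34.34 Ω, ∠Z = −∠Y = 63.51°

63.51°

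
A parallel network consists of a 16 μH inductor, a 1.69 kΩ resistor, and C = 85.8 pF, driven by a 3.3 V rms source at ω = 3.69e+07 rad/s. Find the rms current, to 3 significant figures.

X_L = ωL = 590 Ω
X_C = 1/(ωC) = 316 Ω
Parallel: admittances add. Y = 1/R + 1/(jωL) + jωC
Y = (0.000592 + j0.00147) S
|Y| = 0.00159 S → |Z| = 1/|Y| = 630 Ω, ∠Z = −∠Y = -68.1°
I = V/|Z| = 3.3/630 = 5.24 mA

5.24 mA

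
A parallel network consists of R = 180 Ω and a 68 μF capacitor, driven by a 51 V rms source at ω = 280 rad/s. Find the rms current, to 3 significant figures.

X_C = 1/(ωC) = 52.5 Ω
Parallel: admittances add. Y = 1/R + jωC
Y = (0.00556 + j0.0190) S
|Y| = 0.0198 S → |Z| = 1/|Y| = 50.4 Ω, ∠Z = −∠Y = -73.7°
I = V/|Z| = 51/50.4 = 1.01 A

1.01 A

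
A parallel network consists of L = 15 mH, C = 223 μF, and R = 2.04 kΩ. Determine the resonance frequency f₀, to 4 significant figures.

87.02 Hz

ω₀ = 1/√(LC) = 1/√(0.015 × 0.000223) = 546.8 rad/s
f₀ = ω₀/(2π) = 87.02 Hz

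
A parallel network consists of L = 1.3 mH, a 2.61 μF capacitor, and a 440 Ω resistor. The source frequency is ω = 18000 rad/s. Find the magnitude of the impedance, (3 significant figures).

X_L = ωL = 23.4 Ω
X_C = 1/(ωC) = 21.3 Ω
Parallel: admittances add. Y = 1/R + 1/(jωL) + jωC
Y = (0.00227 + j0.00424) S
|Y| = 0.00482 S → |Z| = 1/|Y| = 208 Ω, ∠Z = −∠Y = -61.8°

208 Ω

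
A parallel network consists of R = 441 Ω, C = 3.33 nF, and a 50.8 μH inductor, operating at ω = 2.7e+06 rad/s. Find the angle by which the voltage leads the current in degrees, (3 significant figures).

-36.9°

X_L = ωL = 137 Ω
X_C = 1/(ωC) = 111 Ω
Parallel: admittances add. Y = 1/R + 1/(jωL) + jωC
Y = (0.00227 + j0.00170) S
|Y| = 0.00283 S → |Z| = 1/|Y| = 353 Ω, ∠Z = −∠Y = -36.9°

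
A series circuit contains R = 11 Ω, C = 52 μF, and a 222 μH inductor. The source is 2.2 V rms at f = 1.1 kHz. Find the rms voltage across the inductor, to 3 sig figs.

ω = 2πf = 6912 rad/s
X_L = ωL = 1.53 Ω
X_C = 1/(ωC) = 2.78 Ω
Net reactance X = X_L − X_C = -1.25 Ω
Z = 11.0 − j1.25 Ω
|Z| = √(11.0² + 1.25²) = 11.1 Ω
I = V/|Z| = 199 mA
V_L = I·|Z_L| = 0.199 × 1.53 = 0.305 V

0.305 V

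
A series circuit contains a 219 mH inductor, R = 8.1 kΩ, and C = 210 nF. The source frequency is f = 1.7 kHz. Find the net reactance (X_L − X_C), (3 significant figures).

ω = 2πf = 10680 rad/s
X_L = ωL = 2340 Ω
X_C = 1/(ωC) = 446 Ω
X = 2340 − 446 = 1890 Ω

1890 Ω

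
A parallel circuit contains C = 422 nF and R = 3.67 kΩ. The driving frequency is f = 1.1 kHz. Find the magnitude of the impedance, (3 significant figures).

ω = 2πf = 6912 rad/s
X_C = 1/(ωC) = 343 Ω
Parallel: admittances add. Y = 1/R + jωC
Y = (0.000272 + j0.00292) S
|Y| = 0.00293 S → |Z| = 1/|Y| = 341 Ω, ∠Z = −∠Y = -84.7°

341 Ω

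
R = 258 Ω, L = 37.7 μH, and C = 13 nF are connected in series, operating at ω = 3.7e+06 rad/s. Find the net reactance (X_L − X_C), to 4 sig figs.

118.7 Ω

X_L = ωL = 139.5 Ω
X_C = 1/(ωC) = 20.79 Ω
X = 139.5 − 20.79 = 118.7 Ω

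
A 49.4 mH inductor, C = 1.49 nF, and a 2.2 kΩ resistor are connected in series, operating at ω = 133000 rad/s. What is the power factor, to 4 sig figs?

0.8220

X_L = ωL = 6570 Ω
X_C = 1/(ωC) = 5046 Ω
Net reactance X = X_L − X_C = 1524 Ω
Z = 2200 + j1524 Ω
|Z| = √(2200² + 1524²) = 2676 Ω
∠Z = arctan(1524/2200) = 34.71°
cos φ = cos(34.71°) = 0.8220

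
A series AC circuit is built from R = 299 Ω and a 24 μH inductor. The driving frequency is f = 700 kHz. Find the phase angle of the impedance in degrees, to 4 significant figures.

19.44°

ω = 2πf = 4.398e+06 rad/s
X_L = ωL = 105.6 Ω
Z = 299.0 + j105.6 Ω
|Z| = √(299.0² + 105.6²) = 317.1 Ω
∠Z = arctan(105.6/299.0) = 19.44°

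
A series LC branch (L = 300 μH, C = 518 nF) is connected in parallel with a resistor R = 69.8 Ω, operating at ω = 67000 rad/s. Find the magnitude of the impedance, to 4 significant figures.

X_L = ωL = 20.10 Ω
X_C = 1/(ωC) = 28.81 Ω
Branch 1: Z₁ = R = 69.80 Ω
Branch 2 (series LC): Z₂ = j(X_L − X_C) = −j8.713 Ω
Parallel: Z = Z₁Z₂/(Z₁+Z₂), |Z| = 8.646 Ω, ∠Z = -82.88°

8.646 Ω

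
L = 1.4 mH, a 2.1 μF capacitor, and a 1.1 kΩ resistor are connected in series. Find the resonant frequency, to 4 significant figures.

ω₀ = 1/√(LC) = 1/√(0.0014 × 2.1e-06) = 18440 rad/s
f₀ = ω₀/(2π) = 2.935 kHz

2.935 kHz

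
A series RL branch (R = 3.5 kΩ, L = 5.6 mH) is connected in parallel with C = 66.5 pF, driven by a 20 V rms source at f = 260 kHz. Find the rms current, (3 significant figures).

776 μA

ω = 2πf = 1.634e+06 rad/s
X_L = ωL = 9150 Ω
X_C = 1/(ωC) = 9210 Ω
Branch 1 (R+jX_L): Z₁ = 3500 + j9150 Ω, |Z₁| = 9790 Ω
Branch 2 (−jX_C): Z₂ = −j9210 Ω
Parallel: Z = Z₁Z₂/(Z₁+Z₂), |Z| = 25800 Ω, ∠Z = -20.0°
I = V/|Z| = 20/25800 = 776 μA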